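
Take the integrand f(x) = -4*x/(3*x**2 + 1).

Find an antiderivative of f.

f matches the chain-rule pattern g'(h)*h' with inner function h(x) = 3*x**2 + 1; substituting u = h(x) collapses the integral.
Check: d/dx[-2*log(3*x**2 + 1)/3] = -4*x/(3*x**2 + 1) = f(x).

An antiderivative is F(x) = -2*log(3*x**2 + 1)/3.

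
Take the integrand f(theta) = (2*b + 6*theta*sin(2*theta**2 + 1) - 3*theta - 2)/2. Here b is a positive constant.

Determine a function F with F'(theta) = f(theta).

An antiderivative is F(theta) = (4*b*theta - 3*theta**2 - 4*theta - 3*cos(2*theta**2 + 1) + 16)/4.

Whatever form F(theta) takes, F'(theta) = f(theta) is non-negotiable.
Check: d/dtheta[(4*b*theta - 3*theta**2 - 4*theta - 3*cos(2*theta**2 + 1) + 16)/4] = b + 3*theta*sin(2*theta**2 + 1) - 3*theta/2 - 1, which equals f(theta).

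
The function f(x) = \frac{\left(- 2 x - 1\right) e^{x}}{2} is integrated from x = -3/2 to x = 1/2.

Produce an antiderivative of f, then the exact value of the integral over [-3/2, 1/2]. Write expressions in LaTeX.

f has the shape u'v + uv' for u = \frac{1}{2} - x and v = e^{x} — it is the derivative of the product u*v.
F(x) = - x e^{x} + \frac{e^{x}}{2} is an antiderivative of f.
Check: d/dx[- x e^{x} + \frac{e^{x}}{2}] = - x e^{x} - \frac{e^{x}}{2}, which equals f(x).
F(1/2) = 0; F(-3/2) = \frac{2}{e^{\frac{3}{2}}}.
Integral = F(1/2) - F(-3/2) = - \frac{2}{e^{\frac{3}{2}}}.

Antiderivative: F(x) = - x e^{x} + \frac{e^{x}}{2}; value = - \frac{2}{e^{\frac{3}{2}}}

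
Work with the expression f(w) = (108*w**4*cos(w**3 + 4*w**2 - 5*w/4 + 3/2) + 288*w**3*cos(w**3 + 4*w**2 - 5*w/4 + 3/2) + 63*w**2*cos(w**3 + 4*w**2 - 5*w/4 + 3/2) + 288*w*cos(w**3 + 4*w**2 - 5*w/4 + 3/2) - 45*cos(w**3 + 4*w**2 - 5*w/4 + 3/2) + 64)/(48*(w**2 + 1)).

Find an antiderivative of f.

Any candidate F(w) must reproduce f(w) exactly when differentiated.
Check: d/dw[3*sin(w**3 + 4*w**2 - 5*w/4 + 3/2)/4 + 4*atan(w)/3] = (108*w**4*cos(w**3 + 4*w**2 - 5*w/4 + 3/2) + 288*w**3*cos(w**3 + 4*w**2 - 5*w/4 + 3/2) + 63*w**2*cos(w**3 + 4*w**2 - 5*w/4 + 3/2) + 288*w*cos(w**3 + 4*w**2 - 5*w/4 + 3/2) - 45*cos(w**3 + 4*w**2 - 5*w/4 + 3/2) + 64)/(48*w**2 + 48), which equals f(w).

An antiderivative is F(w) = 3*sin(w**3 + 4*w**2 - 5*w/4 + 3/2)/4 + 4*atan(w)/3.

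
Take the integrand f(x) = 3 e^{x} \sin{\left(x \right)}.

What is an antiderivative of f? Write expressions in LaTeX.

An antiderivative is F(x) = \frac{3 e^{x} \sin{\left(x \right)}}{2} - \frac{3 e^{x} \cos{\left(x \right)}}{2}.

A candidate is checked by its d/dx: the result must match f(x).
Check: d/dx[\frac{3 e^{x} \sin{\left(x \right)}}{2} - \frac{3 e^{x} \cos{\left(x \right)}}{2}] = 3 e^{x} \sin{\left(x \right)} = f(x).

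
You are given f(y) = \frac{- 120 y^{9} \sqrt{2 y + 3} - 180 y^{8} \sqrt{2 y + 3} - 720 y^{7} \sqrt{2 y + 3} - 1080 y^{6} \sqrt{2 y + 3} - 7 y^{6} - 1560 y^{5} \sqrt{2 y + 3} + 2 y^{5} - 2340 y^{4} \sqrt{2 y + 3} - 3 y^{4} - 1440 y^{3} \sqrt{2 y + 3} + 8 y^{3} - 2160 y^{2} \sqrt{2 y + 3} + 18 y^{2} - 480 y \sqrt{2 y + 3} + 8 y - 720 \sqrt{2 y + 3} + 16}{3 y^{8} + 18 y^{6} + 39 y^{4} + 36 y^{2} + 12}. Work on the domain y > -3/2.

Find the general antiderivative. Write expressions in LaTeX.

A candidate is checked by its d/dy: the result must match f(y).
Check: d/dy[\frac{6 y \left(y^{2} + 1\right) + \left(y - 1\right) \left(y^{2} + 2\right) - 12 \left(2 y + 3\right)^{\frac{5}{2}} \left(y^{2} + 1\right) \left(y^{2} + 2\right)}{3 \left(y^{2} + 1\right) \left(y^{2} + 2\right)}] = \frac{- 120 y^{9} \sqrt{2 y + 3} - 180 y^{8} \sqrt{2 y + 3} - 720 y^{7} \sqrt{2 y + 3} - 1080 y^{6} \sqrt{2 y + 3} - 7 y^{6} - 1560 y^{5} \sqrt{2 y + 3} + 2 y^{5} - 2340 y^{4} \sqrt{2 y + 3} - 3 y^{4} - 1440 y^{3} \sqrt{2 y + 3} + 8 y^{3} - 2160 y^{2} \sqrt{2 y + 3} + 18 y^{2} - 480 y \sqrt{2 y + 3} + 8 y - 720 \sqrt{2 y + 3} + 16}{3 y^{8} + 18 y^{6} + 39 y^{4} + 36 y^{2} + 12} = f(y).

F(y) = \frac{6 y \left(y^{2} + 1\right) + \left(y - 1\right) \left(y^{2} + 2\right) - 12 \left(2 y + 3\right)^{\frac{5}{2}} \left(y^{2} + 1\right) \left(y^{2} + 2\right)}{3 \left(y^{2} + 1\right) \left(y^{2} + 2\right)} + C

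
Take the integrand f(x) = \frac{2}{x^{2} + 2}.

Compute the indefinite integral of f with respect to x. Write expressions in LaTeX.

F(x) = \sqrt{2} \operatorname{atan}{\left(\frac{\sqrt{2} x}{2} \right)} + C

Any candidate F(x) must reproduce f(x) exactly when differentiated.
Check: d/dx[\sqrt{2} \operatorname{atan}{\left(\frac{\sqrt{2} x}{2} \right)}] = \frac{2}{x^{2} + 2} = f(x).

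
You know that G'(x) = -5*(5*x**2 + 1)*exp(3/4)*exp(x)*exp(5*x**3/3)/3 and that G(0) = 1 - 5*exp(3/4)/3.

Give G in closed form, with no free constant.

G(x) = 1 - 5*exp(5*x**3/3 + x + 3/4)/3

G'(x) matches the chain-rule pattern g'(h)*h' with inner function h(x) = 5*x**3/3 + x + 3/4; substituting u = h(x) collapses the integral.
A general antiderivative is -5*exp(5*x**3/3 + x + 3/4)/3 + C.
The condition gives C = 1 - 5*exp(3/4)/3 - (-5*exp(3/4)/3) = 1.
So G(x) = 1 - 5*exp(5*x**3/3 + x + 3/4)/3.
Check: d/dx[1 - 5*exp(5*x**3/3 + x + 3/4)/3] = -25*x**2*exp(3/4)*exp(x)*exp(5*x**3/3)/3 - 5*exp(3/4)*exp(x)*exp(5*x**3/3)/3, which equals G'(x).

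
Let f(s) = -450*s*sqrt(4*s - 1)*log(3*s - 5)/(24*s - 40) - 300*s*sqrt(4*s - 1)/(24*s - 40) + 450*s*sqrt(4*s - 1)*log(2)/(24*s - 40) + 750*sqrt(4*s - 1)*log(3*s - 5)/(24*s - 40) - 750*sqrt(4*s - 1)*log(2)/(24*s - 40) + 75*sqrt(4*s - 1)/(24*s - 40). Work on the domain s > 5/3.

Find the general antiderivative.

Recognize the product-rule pattern: f = u'v + uv' with u = -25*(4*s - 1)**(3/2)/8, v = log(3*s/2 - 5/2), so integration by parts undoes it.
Check: d/ds[-25*s*sqrt(4*s - 1)*log(3*s/2 - 5/2)/2 + 25*sqrt(4*s - 1)*log(3*s/2 - 5/2)/8] = (-1800*s**2*log(3*s - 5) - 1200*s**2 + 1800*s**2*log(2) + 3450*s*log(3*s - 5) - 3450*s*log(2) + 600*s - 750*log(3*s - 5) - 75 + 750*log(2))/(24*s*sqrt(4*s - 1) - 40*sqrt(4*s - 1)), which equals f(s).

F(s) = -25*s*sqrt(4*s - 1)*log(3*s/2 - 5/2)/2 + 25*sqrt(4*s - 1)*log(3*s/2 - 5/2)/8 + C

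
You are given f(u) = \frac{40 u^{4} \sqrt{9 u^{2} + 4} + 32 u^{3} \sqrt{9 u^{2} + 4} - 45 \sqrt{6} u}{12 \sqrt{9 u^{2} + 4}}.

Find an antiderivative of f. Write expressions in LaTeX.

An antiderivative is F(u) = \frac{8 u^{5} + 8 u^{4} - 5 \sqrt{6} \sqrt{9 u^{2} + 4}}{12}.

Since d/du undoes antidifferentiation here, F'(u) = f(u) is required of F(u).
Check: d/du[\frac{8 u^{5} + 8 u^{4} - 5 \sqrt{6} \sqrt{9 u^{2} + 4}}{12}] = \frac{40 u^{4} \sqrt{9 u^{2} + 4} + 32 u^{3} \sqrt{9 u^{2} + 4} - 45 \sqrt{6} u}{12 \sqrt{9 u^{2} + 4}} = f(u).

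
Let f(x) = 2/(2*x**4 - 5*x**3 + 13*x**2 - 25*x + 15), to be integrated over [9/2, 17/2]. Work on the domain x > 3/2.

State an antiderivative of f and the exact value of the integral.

Factor the denominator ((x - 1)*(2*x - 3)*(x**2 + 5)) and decompose: f = (5*x - 7)/(87*(x**2 + 5)) + 16/(29*(2*x - 3)) - 1/(3*(x - 1)); each piece integrates to a log, atan, or power term.
F(x) = (240*log(x - 3/2) - 290*log(x - 1) + 25*log(x**2 + 5) - 14*sqrt(5)*atan(sqrt(5)*x/5))/870 is an antiderivative of f.
Check: d/dx[(240*log(x - 3/2) - 290*log(x - 1) + 25*log(x**2 + 5) - 14*sqrt(5)*atan(sqrt(5)*x/5))/870] = 2/(2*x**4 - 5*x**3 + 13*x**2 - 25*x + 15) = f(x).
F(17/2) = -log(15/2)/3 - 7*sqrt(5)*atan(17*sqrt(5)/10)/435 + 5*log(309/4)/174 + 8*log(7)/29; F(9/2) = -log(7/2)/3 - 7*sqrt(5)*atan(9*sqrt(5)/10)/435 + 5*log(101/4)/174 + 8*log(3)/29.
Integral = F(17/2) - F(9/2) = -log(15/2)/3 - 8*log(3)/29 - 5*log(101/4)/174 - 7*sqrt(5)*atan(17*sqrt(5)/10)/435 + 7*sqrt(5)*atan(9*sqrt(5)/10)/435 + 5*log(309/4)/174 + log(7/2)/3 + 8*log(7)/29.

Antiderivative: F(x) = (240*log(x - 3/2) - 290*log(x - 1) + 25*log(x**2 + 5) - 14*sqrt(5)*atan(sqrt(5)*x/5))/870; value = -log(15/2)/3 - 8*log(3)/29 - 5*log(101/4)/174 - 7*sqrt(5)*atan(17*sqrt(5)/10)/435 + 7*sqrt(5)*atan(9*sqrt(5)/10)/435 + 5*log(309/4)/174 + log(7/2)/3 + 8*log(7)/29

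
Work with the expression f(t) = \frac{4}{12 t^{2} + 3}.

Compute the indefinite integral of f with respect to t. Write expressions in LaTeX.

F(t) = \frac{2 \operatorname{atan}{\left(2 t \right)}}{3} + C

Check any antiderivative F(t) by computing F'(t) and comparing it with f(t).
Check: d/dt[\frac{2 \operatorname{atan}{\left(2 t \right)}}{3}] = \frac{4}{12 t^{2} + 3} = f(t).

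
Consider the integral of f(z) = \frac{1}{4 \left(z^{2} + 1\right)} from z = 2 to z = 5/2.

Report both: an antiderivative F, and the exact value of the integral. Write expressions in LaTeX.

Antiderivative: F(z) = \frac{\operatorname{atan}{\left(z \right)}}{4}; value = - \frac{\operatorname{atan}{\left(2 \right)}}{4} + \frac{\operatorname{atan}{\left(\frac{5}{2} \right)}}{4}

Differentiate the proposed F(z) back; it has to land on f(z) exactly.
F(z) = \frac{\operatorname{atan}{\left(z \right)}}{4} is an antiderivative of f.
Check: d/dz[\frac{\operatorname{atan}{\left(z \right)}}{4}] = \frac{1}{4 z^{2} + 4}, which equals f(z).
F(5/2) = \frac{\operatorname{atan}{\left(\frac{5}{2} \right)}}{4}; F(2) = \frac{\operatorname{atan}{\left(2 \right)}}{4}.
Integral = F(5/2) - F(2) = - \frac{\operatorname{atan}{\left(2 \right)}}{4} + \frac{\operatorname{atan}{\left(\frac{5}{2} \right)}}{4}.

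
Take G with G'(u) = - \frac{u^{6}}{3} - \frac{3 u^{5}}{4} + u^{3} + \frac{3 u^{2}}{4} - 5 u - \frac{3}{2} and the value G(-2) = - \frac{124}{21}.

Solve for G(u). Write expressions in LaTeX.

The integrand splits into summands that can be handled one at a time.
A general antiderivative is - \frac{u^{7}}{21} - \frac{u^{6}}{8} + \frac{u^{4}}{4} + \frac{u^{3}}{4} - \frac{5 u^{2}}{2} - \frac{3 u}{2} + C.
The condition gives C = - \frac{124}{21} - (- \frac{145}{21}) = 1.
So G(u) = - \frac{u^{7}}{21} - \frac{u^{6}}{8} + \frac{u^{4}}{4} + \frac{u^{3}}{4} - \frac{5 u^{2}}{2} - \frac{3 u}{2} + 1.
Check: d/du[- \frac{u^{7}}{21} - \frac{u^{6}}{8} + \frac{u^{4}}{4} + \frac{u^{3}}{4} - \frac{5 u^{2}}{2} - \frac{3 u}{2} + 1] = - \frac{u^{6}}{3} - \frac{3 u^{5}}{4} + u^{3} + \frac{3 u^{2}}{4} - 5 u - \frac{3}{2} = G'(u).

G(u) = - \frac{u^{7}}{21} - \frac{u^{6}}{8} + \frac{u^{4}}{4} + \frac{u^{3}}{4} - \frac{5 u^{2}}{2} - \frac{3 u}{2} + 1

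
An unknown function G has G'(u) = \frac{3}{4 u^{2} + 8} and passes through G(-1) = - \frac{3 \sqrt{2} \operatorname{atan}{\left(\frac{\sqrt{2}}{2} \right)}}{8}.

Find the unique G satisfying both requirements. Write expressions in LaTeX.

G(u) = \frac{3 \sqrt{2} \operatorname{atan}{\left(\frac{\sqrt{2} u}{2} \right)}}{8}

Any candidate G(u) must reproduce the stated G'(u) exactly.
A general antiderivative is \frac{3 \sqrt{2} \operatorname{atan}{\left(\frac{\sqrt{2} u}{2} \right)}}{8} + C.
The condition gives C = - \frac{3 \sqrt{2} \operatorname{atan}{\left(\frac{\sqrt{2}}{2} \right)}}{8} - (- \frac{3 \sqrt{2} \operatorname{atan}{\left(\frac{\sqrt{2}}{2} \right)}}{8}) = 0.
So G(u) = \frac{3 \sqrt{2} \operatorname{atan}{\left(\frac{\sqrt{2} u}{2} \right)}}{8}.
Check: d/du[\frac{3 \sqrt{2} \operatorname{atan}{\left(\frac{\sqrt{2} u}{2} \right)}}{8}] = \frac{3}{4 u^{2} + 8} = G'(u).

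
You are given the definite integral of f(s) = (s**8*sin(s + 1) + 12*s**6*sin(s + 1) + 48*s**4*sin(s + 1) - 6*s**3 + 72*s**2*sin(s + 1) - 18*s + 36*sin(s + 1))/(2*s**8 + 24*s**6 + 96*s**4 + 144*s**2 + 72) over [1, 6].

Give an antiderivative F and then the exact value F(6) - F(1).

Antiderivative: F(s) = (-2*(s**4 + 6*s**2 + 6)*cos(s + 1) + 3)/(4*(s**4 + 6*s**2 + 6)); value = -cos(7)/2 + cos(2)/2 - 1505/26312

Any candidate F(s) must reproduce f(s) exactly when differentiated.
F(s) = (-2*(s**4 + 6*s**2 + 6)*cos(s + 1) + 3)/(4*(s**4 + 6*s**2 + 6)) is an antiderivative of f.
Check: d/ds[(-2*(s**4 + 6*s**2 + 6)*cos(s + 1) + 3)/(4*(s**4 + 6*s**2 + 6))] = (s**8*sin(s + 1) + 12*s**6*sin(s + 1) + 48*s**4*sin(s + 1) - 6*s**3 + 72*s**2*sin(s + 1) - 18*s + 36*sin(s + 1))/(2*s**8 + 24*s**6 + 96*s**4 + 144*s**2 + 72) = f(s).
F(6) = 1/2024 - cos(7)/2; F(1) = 3/52 - cos(2)/2.
Integral = F(6) - F(1) = -cos(7)/2 + cos(2)/2 - 1505/26312.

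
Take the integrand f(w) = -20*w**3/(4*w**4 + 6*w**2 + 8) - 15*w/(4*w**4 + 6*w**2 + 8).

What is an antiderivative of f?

An antiderivative is F(w) = -5*log(w**4 + 3*w**2/2 + 2)/4.

The substitution u = w**4 + 3*w**2/2 + 2 works: f is exactly (dF/du)*(du/dw) for that inner function.
Check: d/dw[-5*log(w**4 + 3*w**2/2 + 2)/4] = (-20*w**3 - 15*w)/(4*w**4 + 6*w**2 + 8), which equals f(w).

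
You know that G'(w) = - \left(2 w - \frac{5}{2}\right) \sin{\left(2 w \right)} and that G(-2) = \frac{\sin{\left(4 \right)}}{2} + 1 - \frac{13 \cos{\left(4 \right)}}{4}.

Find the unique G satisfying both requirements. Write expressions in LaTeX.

The proposed G(w) is checked by its d/dw: the result must match the given G'(w).
A general antiderivative is w \cos{\left(2 w \right)} - \frac{\sin{\left(2 w \right)}}{2} - \frac{5 \cos{\left(2 w \right)}}{4} + C.
The condition gives C = \frac{\sin{\left(4 \right)}}{2} + 1 - \frac{13 \cos{\left(4 \right)}}{4} - (\frac{\sin{\left(4 \right)}}{2} - \frac{13 \cos{\left(4 \right)}}{4}) = 1.
So G(w) = w \cos{\left(2 w \right)} - \frac{\sin{\left(2 w \right)}}{2} - \frac{5 \cos{\left(2 w \right)}}{4} + 1.
Check: d/dw[w \cos{\left(2 w \right)} - \frac{\sin{\left(2 w \right)}}{2} - \frac{5 \cos{\left(2 w \right)}}{4} + 1] = - 2 w \sin{\left(2 w \right)} + \frac{5 \sin{\left(2 w \right)}}{2}, which equals G'(w).

G(w) = w \cos{\left(2 w \right)} - \frac{\sin{\left(2 w \right)}}{2} - \frac{5 \cos{\left(2 w \right)}}{4} + 1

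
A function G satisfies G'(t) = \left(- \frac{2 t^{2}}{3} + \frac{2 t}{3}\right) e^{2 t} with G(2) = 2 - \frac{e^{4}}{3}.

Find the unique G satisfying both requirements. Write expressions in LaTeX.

G(t) = \frac{\left(- t^{2} + 2 t - 1\right) e^{2 t}}{3} + 2

G'(t) has the shape u'v + uv' for u = - \frac{t^{2}}{3} + \frac{2 t}{3} - \frac{1}{3} and v = e^{2 t} — it is the derivative of the product u*v.
A general antiderivative is \frac{\left(- t^{2} + 2 t - 1\right) e^{2 t}}{3} + C.
The condition gives C = 2 - \frac{e^{4}}{3} - (- \frac{e^{4}}{3}) = 2.
So G(t) = \frac{\left(- t^{2} + 2 t - 1\right) e^{2 t}}{3} + 2.
Check: d/dt[\frac{\left(- t^{2} + 2 t - 1\right) e^{2 t}}{3} + 2] = - \frac{2 t^{2} e^{2 t}}{3} + \frac{2 t e^{2 t}}{3}, which equals G'(t).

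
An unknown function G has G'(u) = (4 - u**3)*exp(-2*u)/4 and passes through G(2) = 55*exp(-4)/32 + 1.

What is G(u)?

G(u) = u**3*exp(-2*u)/8 + 3*u**2*exp(-2*u)/16 + 3*u*exp(-2*u)/16 + 1 - 13*exp(-2*u)/32

Recognize the product-rule pattern: G'(u) = v'r + vr' with v = u**3/8 + 3*u**2/16 + 3*u/16 - 13/32, r = exp(-2*u), so integration by parts undoes it.
A general antiderivative is (4*u**3 + 6*u**2 + 6*u - 13)*exp(-2*u)/32 + C.
The condition gives C = 55*exp(-4)/32 + 1 - (55*exp(-4)/32) = 1.
So G(u) = u**3*exp(-2*u)/8 + 3*u**2*exp(-2*u)/16 + 3*u*exp(-2*u)/16 + 1 - 13*exp(-2*u)/32.
Check: d/du[u**3*exp(-2*u)/8 + 3*u**2*exp(-2*u)/16 + 3*u*exp(-2*u)/16 + 1 - 13*exp(-2*u)/32] = (4 - u**3)*exp(-2*u)/4 = G'(u).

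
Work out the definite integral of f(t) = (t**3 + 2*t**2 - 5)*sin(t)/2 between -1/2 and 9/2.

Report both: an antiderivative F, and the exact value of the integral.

A candidate is checked by its d/dt: the result must match f(t).
F(t) = -(t**3*cos(t) - 3*t**2*sin(t) + 2*t**2*cos(t) - 4*t*sin(t) - 6*t*cos(t) + 6*sin(t) - 9*cos(t))/2 is an antiderivative of f.
Check: d/dt[-(t**3*cos(t) - 3*t**2*sin(t) + 2*t**2*cos(t) - 4*t*sin(t) - 6*t*cos(t) + 6*sin(t) - 9*cos(t))/2] = t**3*sin(t)/2 + t**2*sin(t) - 5*sin(t)/2, which equals f(t).
F(9/2) = 291*sin(9/2)/8 - 765*cos(9/2)/16; F(-1/2) = 29*sin(1/2)/8 + 45*cos(1/2)/16.
Integral = F(9/2) - F(-1/2) = 291*sin(9/2)/8 - 45*cos(1/2)/16 - 29*sin(1/2)/8 - 765*cos(9/2)/16.

Antiderivative: F(t) = -(t**3*cos(t) - 3*t**2*sin(t) + 2*t**2*cos(t) - 4*t*sin(t) - 6*t*cos(t) + 6*sin(t) - 9*cos(t))/2; value = 291*sin(9/2)/8 - 45*cos(1/2)/16 - 29*sin(1/2)/8 - 765*cos(9/2)/16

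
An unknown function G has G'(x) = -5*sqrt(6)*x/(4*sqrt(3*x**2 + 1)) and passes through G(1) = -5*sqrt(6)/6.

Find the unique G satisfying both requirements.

The substitution u = 2*x**2 + 2/3 works: G'(x) is exactly (dG/du)*(du/dx) for that inner function.
A general antiderivative is -5*sqrt(2*x**2 + 2/3)/4 + C.
The condition gives C = -5*sqrt(6)/6 - (-5*sqrt(6)/6) = 0.
So G(x) = -5*sqrt(2*x**2 + 2/3)/4.
Check: d/dx[-5*sqrt(2*x**2 + 2/3)/4] = -5*sqrt(6)*x/(4*sqrt(3*x**2 + 1)) = G'(x).

G(x) = -5*sqrt(2*x**2 + 2/3)/4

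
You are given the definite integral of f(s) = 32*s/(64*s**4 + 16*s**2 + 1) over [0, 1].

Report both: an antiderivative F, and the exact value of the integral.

f matches the chain-rule pattern g'(h)*h' with inner function h(s) = 4*s**2 + 1/2; substituting u = h(s) collapses the integral.
F(s) = -2/(8*s**2 + 1) is an antiderivative of f.
Check: d/ds[-2/(8*s**2 + 1)] = 32*s/(64*s**4 + 16*s**2 + 1) = f(s).
F(1) = -2/9; F(0) = -2.
Integral = F(1) - F(0) = 16/9.

Antiderivative: F(s) = -2/(8*s**2 + 1); value = 16/9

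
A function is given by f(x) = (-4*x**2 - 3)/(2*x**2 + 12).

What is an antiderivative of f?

An antiderivative is F(x) = -2*x + 7*sqrt(6)*atan(sqrt(6)*x/6)/4.

Since d/dx undoes antidifferentiation here, F'(x) = f(x) is required of F(x).
Check: d/dx[-2*x + 7*sqrt(6)*atan(sqrt(6)*x/6)/4] = (-4*x**2 - 3)/(2*x**2 + 12) = f(x).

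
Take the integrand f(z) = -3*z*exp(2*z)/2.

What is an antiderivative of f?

f has the shape u'v + uv' for u = 3/8 - 3*z/4 and v = exp(2*z) — it is the derivative of the product u*v.
Check: d/dz[(3 - 6*z)*exp(2*z)/8] = -3*z*exp(2*z)/2 = f(z).

An antiderivative is F(z) = (3 - 6*z)*exp(2*z)/8.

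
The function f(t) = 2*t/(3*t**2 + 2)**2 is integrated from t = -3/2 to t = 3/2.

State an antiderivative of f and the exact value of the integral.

Antiderivative: F(t) = -1/(3*(3*t**2 + 2)); value = 0

f matches the chain-rule pattern g'(h)*h' with inner function h(t) = 3*t**2 + 2; substituting u = h(t) collapses the integral.
F(t) = -1/(3*(3*t**2 + 2)) is an antiderivative of f.
Check: d/dt[-1/(3*(3*t**2 + 2))] = 2*t/(9*t**4 + 12*t**2 + 4), which equals f(t).
F(3/2) = -4/105; F(-3/2) = -4/105.
Integral = F(3/2) - F(-3/2) = 0.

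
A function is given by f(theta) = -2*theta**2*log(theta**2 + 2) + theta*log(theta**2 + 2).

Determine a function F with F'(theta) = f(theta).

The integrand splits into summands that can be handled one at a time.
Check: d/dtheta[4*theta**3/9 - theta**2/2 - 8*theta/3 + (-2*theta**3/3 + theta**2/2)*log(theta**2 + 2) + log(theta**2 + 2) + 8*sqrt(2)*atan(sqrt(2)*theta/2)/3] = -2*theta**2*log(theta**2 + 2) + theta*log(theta**2 + 2) = f(theta).

An antiderivative is F(theta) = 4*theta**3/9 - theta**2/2 - 8*theta/3 + (-2*theta**3/3 + theta**2/2)*log(theta**2 + 2) + log(theta**2 + 2) + 8*sqrt(2)*atan(sqrt(2)*theta/2)/3.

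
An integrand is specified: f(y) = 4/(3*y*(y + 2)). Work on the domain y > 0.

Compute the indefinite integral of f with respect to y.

F(y) = 2*log(y)/3 - 2*log(y + 2)/3 + C

The denominator factors as 3*y*(y + 2); partial fractions split f into directly integrable pieces: -2/(3*(y + 2)) + 2/(3*y).
Check: d/dy[2*log(y)/3 - 2*log(y + 2)/3] = 4/(3*y**2 + 6*y), which equals f(y).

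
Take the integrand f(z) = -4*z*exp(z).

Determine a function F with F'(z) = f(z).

f has the shape u'v + uv' for u = 4 - 4*z and v = exp(z) — it is the derivative of the product u*v.
Check: d/dz[4*(1 - z)*exp(z)] = -4*z*exp(z) = f(z).

An antiderivative is F(z) = 4*(1 - z)*exp(z).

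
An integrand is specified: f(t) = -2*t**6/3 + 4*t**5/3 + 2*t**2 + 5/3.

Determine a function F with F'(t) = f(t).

An antiderivative is F(t) = -2*t**7/21 + 2*t**6/9 + 2*t**3/3 + 5*t/3.

Integrate term by term and add the pieces.
Check: d/dt[-2*t**7/21 + 2*t**6/9 + 2*t**3/3 + 5*t/3] = -2*t**6/3 + 4*t**5/3 + 2*t**2 + 5/3 = f(t).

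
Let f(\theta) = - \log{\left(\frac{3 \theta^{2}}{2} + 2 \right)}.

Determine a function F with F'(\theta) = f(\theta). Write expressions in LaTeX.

An antiderivative is F(\theta) = - \frac{3 \theta \log{\left(\frac{3 \theta^{2}}{2} + 2 \right)} - 6 \theta + 4 \sqrt{3} \operatorname{atan}{\left(\frac{\sqrt{3} \theta}{2} \right)}}{3}.

Check any antiderivative F(\theta) by computing F'(\theta) and comparing it with f(\theta).
Check: d/d\theta[- \frac{3 \theta \log{\left(\frac{3 \theta^{2}}{2} + 2 \right)} - 6 \theta + 4 \sqrt{3} \operatorname{atan}{\left(\frac{\sqrt{3} \theta}{2} \right)}}{3}] = - \log{\left(\frac{3 \theta^{2}}{2} + 2 \right)} = f(\theta).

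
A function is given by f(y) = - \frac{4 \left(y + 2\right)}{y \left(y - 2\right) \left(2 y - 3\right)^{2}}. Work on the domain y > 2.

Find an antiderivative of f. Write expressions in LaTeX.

The denominator factors as y \left(y - 2\right) \left(2 y - 3\right)^{2}; partial fractions split f into directly integrable pieces: \frac{136}{9 \left(2 y - 3\right)} + \frac{56}{3 \left(2 y - 3\right)^{2}} - \frac{8}{y - 2} + \frac{4}{9 y}.
Check: d/dy[\frac{4 \left(\left(2 y - 3\right) \log{\left(y \right)} - 18 \left(2 y - 3\right) \log{\left(y - 2 \right)} + 17 \left(2 y - 3\right) \log{\left(y - \frac{3}{2} \right)} - 21\right)}{9 \left(2 y - 3\right)}] = \frac{- 4 y - 8}{4 y^{4} - 20 y^{3} + 33 y^{2} - 18 y}, which equals f(y).

An antiderivative is F(y) = \frac{4 \left(\left(2 y - 3\right) \log{\left(y \right)} - 18 \left(2 y - 3\right) \log{\left(y - 2 \right)} + 17 \left(2 y - 3\right) \log{\left(y - \frac{3}{2} \right)} - 21\right)}{9 \left(2 y - 3\right)}.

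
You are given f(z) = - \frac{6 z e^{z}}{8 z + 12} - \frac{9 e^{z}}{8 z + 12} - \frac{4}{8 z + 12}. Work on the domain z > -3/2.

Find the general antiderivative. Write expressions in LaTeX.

F(z) = - \frac{3 e^{z}}{4} - \frac{\log{\left(2 z + 3 \right)}}{2} + C

Integrate term by term and add the pieces.
Check: d/dz[- \frac{3 e^{z}}{4} - \frac{\log{\left(2 z + 3 \right)}}{2}] = \frac{- 6 z e^{z} - 9 e^{z} - 4}{8 z + 12}, which equals f(z).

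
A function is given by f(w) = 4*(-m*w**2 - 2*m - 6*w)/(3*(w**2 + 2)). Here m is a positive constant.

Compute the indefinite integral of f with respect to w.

F(w) = 4*(-m*w - 3*log(w**2/2 + 1))/3 + C

For F(w) to be correct the identity F'(w) - f(w) = 0 must hold.
Check: d/dw[4*(-m*w - 3*log(w**2/2 + 1))/3] = (-4*m*w**2 - 8*m - 24*w)/(3*w**2 + 6), which equals f(w).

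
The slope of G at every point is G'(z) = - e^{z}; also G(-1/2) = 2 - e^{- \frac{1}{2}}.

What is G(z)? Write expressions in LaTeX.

A first test for any G(z): its z-derivative must equal the given G'(z).
A general antiderivative is - e^{z} + C.
The condition gives C = 2 - e^{- \frac{1}{2}} - (- \frac{1}{e^{\frac{1}{2}}}) = 2.
So G(z) = 2 - e^{z}.
Check: d/dz[2 - e^{z}] = - e^{z} = G'(z).

G(z) = 2 - e^{z}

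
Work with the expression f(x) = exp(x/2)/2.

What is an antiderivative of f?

Whatever form F(x) takes, F'(x) = f(x) is non-negotiable.
Check: d/dx[exp(x/2)] = exp(x/2)/2 = f(x).

An antiderivative is F(x) = exp(x/2).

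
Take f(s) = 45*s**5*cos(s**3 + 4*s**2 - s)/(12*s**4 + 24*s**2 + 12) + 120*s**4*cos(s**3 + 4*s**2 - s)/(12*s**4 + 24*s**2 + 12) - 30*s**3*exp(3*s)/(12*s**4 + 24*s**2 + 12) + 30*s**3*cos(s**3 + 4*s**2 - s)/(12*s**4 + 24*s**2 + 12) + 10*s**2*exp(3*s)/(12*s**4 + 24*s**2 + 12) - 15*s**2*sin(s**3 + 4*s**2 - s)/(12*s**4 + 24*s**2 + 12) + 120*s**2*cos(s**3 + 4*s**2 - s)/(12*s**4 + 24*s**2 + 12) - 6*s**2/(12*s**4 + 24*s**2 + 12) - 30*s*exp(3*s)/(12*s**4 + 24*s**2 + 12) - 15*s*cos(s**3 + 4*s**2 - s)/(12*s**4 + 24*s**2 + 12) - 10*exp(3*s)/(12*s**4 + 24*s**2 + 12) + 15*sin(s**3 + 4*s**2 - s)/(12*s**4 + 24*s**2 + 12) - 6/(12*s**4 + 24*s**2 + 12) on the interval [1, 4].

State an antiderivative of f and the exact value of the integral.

Antiderivative: F(s) = -(6*s**2*atan(s) + 10*s*exp(3*s) - 15*s*sin(s**3 + 4*s**2 - s) + 6*atan(s))/(12*(s**2 + 1)); value = -10*exp(12)/51 - atan(4)/2 + 5*sin(124)/17 + pi/8 - 5*sin(4)/8 + 5*exp(3)/12

Integrate term by term and add the pieces.
F(s) = -(6*s**2*atan(s) + 10*s*exp(3*s) - 15*s*sin(s**3 + 4*s**2 - s) + 6*atan(s))/(12*(s**2 + 1)) is an antiderivative of f.
Check: d/ds[-(6*s**2*atan(s) + 10*s*exp(3*s) - 15*s*sin(s**3 + 4*s**2 - s) + 6*atan(s))/(12*(s**2 + 1))] = (45*s**5*cos(s**3 + 4*s**2 - s) + 120*s**4*cos(s**3 + 4*s**2 - s) - 30*s**3*exp(3*s) + 30*s**3*cos(s**3 + 4*s**2 - s) + 10*s**2*exp(3*s) - 15*s**2*sin(s**3 + 4*s**2 - s) + 120*s**2*cos(s**3 + 4*s**2 - s) - 6*s**2 - 30*s*exp(3*s) - 15*s*cos(s**3 + 4*s**2 - s) - 10*exp(3*s) + 15*sin(s**3 + 4*s**2 - s) - 6)/(12*s**4 + 24*s**2 + 12), which equals f(s).
F(4) = -10*exp(12)/51 - atan(4)/2 + 5*sin(124)/17; F(1) = -5*exp(3)/12 + 5*sin(4)/8 - pi/8.
Integral = F(4) - F(1) = -10*exp(12)/51 - atan(4)/2 + 5*sin(124)/17 + pi/8 - 5*sin(4)/8 + 5*exp(3)/12.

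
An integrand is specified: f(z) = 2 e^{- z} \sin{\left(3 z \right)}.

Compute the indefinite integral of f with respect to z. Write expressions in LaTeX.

A candidate is checked by its d/dz: the result must match f(z).
Check: d/dz[- \frac{e^{- z} \sin{\left(3 z \right)}}{5} - \frac{3 e^{- z} \cos{\left(3 z \right)}}{5}] = 2 e^{- z} \sin{\left(3 z \right)} = f(z).

F(z) = - \frac{e^{- z} \sin{\left(3 z \right)}}{5} - \frac{3 e^{- z} \cos{\left(3 z \right)}}{5} + C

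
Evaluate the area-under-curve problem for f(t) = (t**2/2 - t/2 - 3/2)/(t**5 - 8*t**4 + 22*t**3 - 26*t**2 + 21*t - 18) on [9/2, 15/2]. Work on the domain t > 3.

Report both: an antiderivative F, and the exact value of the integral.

Antiderivative: F(t) = log(t - 3)/100 - log(t - 2)/10 + 9*log(t**2 + 1)/200 + atan(t)/50 - 3/(20*t - 60); value = -log(11/2)/10 - 9*log(85/4)/200 - atan(9/2)/50 - log(3/2)/100 + log(9/2)/100 + atan(15/2)/50 + 1/15 + log(5/2)/10 + 9*log(229/4)/200

Factor the denominator (2*(t - 3)**2*(t - 2)*(t**2 + 1)) and decompose: f = (9*t + 2)/(100*(t**2 + 1)) - 1/(10*(t - 2)) + 1/(100*(t - 3)) + 3/(20*(t - 3)**2); each piece integrates to a log, atan, or power term.
F(t) = log(t - 3)/100 - log(t - 2)/10 + 9*log(t**2 + 1)/200 + atan(t)/50 - 3/(20*t - 60) is an antiderivative of f.
Check: d/dt[log(t - 3)/100 - log(t - 2)/10 + 9*log(t**2 + 1)/200 + atan(t)/50 - 3/(20*t - 60)] = (t**2 - t - 3)/(2*t**5 - 16*t**4 + 44*t**3 - 52*t**2 + 42*t - 36), which equals f(t).
F(15/2) = -log(11/2)/10 - 1/30 + log(9/2)/100 + atan(15/2)/50 + 9*log(229/4)/200; F(9/2) = -1/10 - log(5/2)/10 + log(3/2)/100 + atan(9/2)/50 + 9*log(85/4)/200.
Integral = F(15/2) - F(9/2) = -log(11/2)/10 - 9*log(85/4)/200 - atan(9/2)/50 - log(3/2)/100 + log(9/2)/100 + atan(15/2)/50 + 1/15 + log(5/2)/10 + 9*log(229/4)/200.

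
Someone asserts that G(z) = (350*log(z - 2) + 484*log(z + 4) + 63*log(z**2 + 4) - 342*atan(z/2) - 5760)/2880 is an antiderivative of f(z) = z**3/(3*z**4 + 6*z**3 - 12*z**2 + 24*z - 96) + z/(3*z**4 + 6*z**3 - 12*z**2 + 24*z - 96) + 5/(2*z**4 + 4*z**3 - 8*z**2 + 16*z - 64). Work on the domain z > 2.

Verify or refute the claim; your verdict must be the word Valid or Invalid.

d/dz[G] = (2*z**3 + 2*z + 15)/(6*z**4 + 12*z**3 - 24*z**2 + 48*z - 192)
This equals f(z) exactly, so the claim holds.

Valid - the claim checks out under differentiation.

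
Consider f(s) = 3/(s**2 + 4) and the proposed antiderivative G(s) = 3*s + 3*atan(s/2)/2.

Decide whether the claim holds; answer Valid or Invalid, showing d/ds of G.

d/ds[G] = (3*s**2 + 15)/(s**2 + 4)
d/ds[G] - f(s) = 3 != 0.

Invalid: d/ds[G] - f = 3, which is not 0.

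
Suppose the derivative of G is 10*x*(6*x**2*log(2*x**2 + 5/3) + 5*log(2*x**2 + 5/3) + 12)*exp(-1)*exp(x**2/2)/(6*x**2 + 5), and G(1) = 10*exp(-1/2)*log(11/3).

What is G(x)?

G(x) = 10*exp(-1)*exp(x**2/2)*log(2*x**2 + 5/3)

G'(x) has the shape u'v + uv' for u = 10*exp(x**2/2 - 1) and v = log(2*x**2 + 5/3) — it is the derivative of the product u*v.
A general antiderivative is 10*exp(x**2/2 - 1)*log(2*x**2 + 5/3) + C.
The condition gives C = 10*exp(-1/2)*log(11/3) - (10*exp(-1/2)*log(11/3)) = 0.
So G(x) = 10*exp(-1)*exp(x**2/2)*log(2*x**2 + 5/3).
Check: d/dx[10*exp(-1)*exp(x**2/2)*log(2*x**2 + 5/3)] = (60*x**3*exp(x**2/2)*log(2*x**2 + 5/3) + 50*x*exp(x**2/2)*log(2*x**2 + 5/3) + 120*x*exp(x**2/2))/(6*exp(1)*x**2 + 5*exp(1)), which equals G'(x).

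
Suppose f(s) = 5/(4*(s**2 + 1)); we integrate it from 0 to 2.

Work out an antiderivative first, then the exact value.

An antiderivative F(s) passes only if d/ds[F] lands on f(s) exactly.
F(s) = 5*atan(s)/4 is an antiderivative of f.
Check: d/ds[5*atan(s)/4] = 5/(4*s**2 + 4), which equals f(s).
F(2) = 5*atan(2)/4; F(0) = 0.
Integral = F(2) - F(0) = 5*atan(2)/4.

Antiderivative: F(s) = 5*atan(s)/4; value = 5*atan(2)/4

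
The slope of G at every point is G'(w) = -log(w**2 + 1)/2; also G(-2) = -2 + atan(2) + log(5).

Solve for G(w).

Whatever form G(w) takes, its d/dw must return the stated G'(w).
A general antiderivative is -w*log(w**2 + 1)/2 + w - atan(w) + C.
The condition gives C = -2 + atan(2) + log(5) - (-2 + atan(2) + log(5)) = 0.
So G(w) = -w*log(w**2 + 1)/2 + w - atan(w).
Check: d/dw[-w*log(w**2 + 1)/2 + w - atan(w)] = -log(w**2 + 1)/2 = G'(w).

G(w) = -w*log(w**2 + 1)/2 + w - atan(w)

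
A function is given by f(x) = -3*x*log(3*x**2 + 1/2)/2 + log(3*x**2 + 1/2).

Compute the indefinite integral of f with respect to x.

Integrate term by term and add the pieces.
Check: d/dx[(18*x**2 + 6*x*(4 - 3*x)*log(3*x**2 + 1/2) - 48*x - 3*log(x**2 + 1/6) + 8*sqrt(6)*atan(sqrt(6)*x))/24] = -3*x*log(3*x**2 + 1/2)/2 + log(3*x**2 + 1/2) = f(x).

F(x) = (18*x**2 + 6*x*(4 - 3*x)*log(3*x**2 + 1/2) - 48*x - 3*log(x**2 + 1/6) + 8*sqrt(6)*atan(sqrt(6)*x))/24 + C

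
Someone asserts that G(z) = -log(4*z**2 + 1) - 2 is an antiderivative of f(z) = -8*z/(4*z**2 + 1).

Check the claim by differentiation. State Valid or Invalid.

Valid: G'(z) = f(z).

d/dz[G] = -8*z/(4*z**2 + 1)
This equals f(z) exactly, so the claim holds.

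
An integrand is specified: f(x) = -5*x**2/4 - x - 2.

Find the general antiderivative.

F(x) = -5*x**3/12 - x**2/2 - 2*x + C

The integrand splits into summands that can be handled one at a time.
Check: d/dx[-5*x**3/12 - x**2/2 - 2*x] = -5*x**2/4 - x - 2 = f(x).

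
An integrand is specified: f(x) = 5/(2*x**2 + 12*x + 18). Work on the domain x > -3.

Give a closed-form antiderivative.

A first test for any F(x): its x-derivative must equal f(x) identically.
Check: d/dx[-5/(2*(x + 3))] = 5/(2*x**2 + 12*x + 18) = f(x).

An antiderivative is F(x) = -5/(2*(x + 3)).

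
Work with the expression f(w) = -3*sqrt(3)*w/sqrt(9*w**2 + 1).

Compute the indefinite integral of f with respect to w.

F(w) = -sqrt(3)*sqrt(9*w**2 + 1)/3 + C

The substitution u = 3*w**2 + 1/3 works: f is exactly (dF/du)*(du/dw) for that inner function.
Check: d/dw[-sqrt(3)*sqrt(9*w**2 + 1)/3] = -3*sqrt(3)*w/sqrt(9*w**2 + 1) = f(w).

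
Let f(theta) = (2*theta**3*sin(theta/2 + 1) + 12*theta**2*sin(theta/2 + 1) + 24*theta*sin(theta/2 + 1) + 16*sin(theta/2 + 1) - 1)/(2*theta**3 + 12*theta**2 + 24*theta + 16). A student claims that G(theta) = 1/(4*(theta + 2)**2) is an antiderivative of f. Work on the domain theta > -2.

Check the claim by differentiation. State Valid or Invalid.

Invalid: d/dtheta[G] - f = -sin(theta/2 + 1), which is not 0.

d/dtheta[G] = -1/(2*theta**3 + 12*theta**2 + 24*theta + 16)
d/dtheta[G] - f(theta) = -sin(theta/2 + 1) != 0.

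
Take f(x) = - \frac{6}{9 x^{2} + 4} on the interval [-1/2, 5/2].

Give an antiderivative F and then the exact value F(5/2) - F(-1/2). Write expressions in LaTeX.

Antiderivative: F(x) = - \operatorname{atan}{\left(\frac{3 x}{2} \right)}; value = - \operatorname{atan}{\left(\frac{15}{4} \right)} - \operatorname{atan}{\left(\frac{3}{4} \right)}

Check any antiderivative F(x) by computing F'(x) and comparing it with f(x).
F(x) = - \operatorname{atan}{\left(\frac{3 x}{2} \right)} is an antiderivative of f.
Check: d/dx[- \operatorname{atan}{\left(\frac{3 x}{2} \right)}] = - \frac{6}{9 x^{2} + 4} = f(x).
F(5/2) = - \operatorname{atan}{\left(\frac{15}{4} \right)}; F(-1/2) = \operatorname{atan}{\left(\frac{3}{4} \right)}.
Integral = F(5/2) - F(-1/2) = - \operatorname{atan}{\left(\frac{15}{4} \right)} - \operatorname{atan}{\left(\frac{3}{4} \right)}.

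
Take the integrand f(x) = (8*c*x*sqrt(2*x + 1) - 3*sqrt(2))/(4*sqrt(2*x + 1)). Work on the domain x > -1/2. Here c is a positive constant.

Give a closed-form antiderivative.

An antiderivative is F(x) = c*x**2 - 3*sqrt(x + 1/2)/2.

Whatever form F(x) takes, F'(x) = f(x) is non-negotiable.
Check: d/dx[c*x**2 - 3*sqrt(x + 1/2)/2] = (8*c*x*sqrt(2*x + 1) - 3*sqrt(2))/(4*sqrt(2*x + 1)) = f(x).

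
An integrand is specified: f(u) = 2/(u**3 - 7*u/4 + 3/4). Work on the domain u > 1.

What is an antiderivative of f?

Factor the denominator ((u - 1)*(2*u - 1)*(2*u + 3)) and decompose: f = 4/(5*(2*u + 3)) - 4/(2*u - 1) + 8/(5*(u - 1)); each piece integrates to a log, atan, or power term.
Check: d/du[8*log(u - 1)/5 - 2*log(u - 1/2) + 2*log(u + 3/2)/5] = 8/(4*u**3 - 7*u + 3), which equals f(u).

An antiderivative is F(u) = 8*log(u - 1)/5 - 2*log(u - 1/2) + 2*log(u + 3/2)/5.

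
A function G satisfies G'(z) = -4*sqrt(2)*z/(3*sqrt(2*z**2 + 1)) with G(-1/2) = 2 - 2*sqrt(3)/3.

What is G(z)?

G'(z) matches the chain-rule pattern g'(h)*h' with inner function h(z) = z**2 + 1/2; substituting u = h(z) collapses the integral.
A general antiderivative is -4*sqrt(z**2 + 1/2)/3 + C.
The condition gives C = 2 - 2*sqrt(3)/3 - (-2*sqrt(3)/3) = 2.
So G(z) = 2 - 4*sqrt(z**2 + 1/2)/3.
Check: d/dz[2 - 4*sqrt(z**2 + 1/2)/3] = -4*sqrt(2)*z/(3*sqrt(2*z**2 + 1)) = G'(z).

G(z) = 2 - 4*sqrt(z**2 + 1/2)/3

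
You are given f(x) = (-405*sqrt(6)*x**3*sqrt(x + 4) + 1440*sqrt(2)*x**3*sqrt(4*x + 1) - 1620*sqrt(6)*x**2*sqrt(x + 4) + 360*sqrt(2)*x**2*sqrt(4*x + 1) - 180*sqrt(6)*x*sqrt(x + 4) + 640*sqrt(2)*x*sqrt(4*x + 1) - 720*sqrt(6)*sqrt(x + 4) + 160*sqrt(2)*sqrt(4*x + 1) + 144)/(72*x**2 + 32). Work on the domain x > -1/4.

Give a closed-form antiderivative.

An antiderivative is F(x) = sqrt(2)*(-9*sqrt(3)*x**2*sqrt(x + 4) + 32*x**2*sqrt(4*x + 1) - 72*sqrt(3)*x*sqrt(x + 4) + 16*x*sqrt(4*x + 1) - 144*sqrt(3)*sqrt(x + 4) + 2*sqrt(4*x + 1) + 6*sqrt(2)*atan(3*x/2))/4.

Check any antiderivative F(x) by computing F'(x) and comparing it with f(x).
Check: d/dx[sqrt(2)*(-9*sqrt(3)*x**2*sqrt(x + 4) + 32*x**2*sqrt(4*x + 1) - 72*sqrt(3)*x*sqrt(x + 4) + 16*x*sqrt(4*x + 1) - 144*sqrt(3)*sqrt(x + 4) + 2*sqrt(4*x + 1) + 6*sqrt(2)*atan(3*x/2))/4] = (5760*sqrt(2)*x**4*sqrt(x + 4) - 405*sqrt(6)*x**4*sqrt(4*x + 1) + 2880*sqrt(2)*x**3*sqrt(x + 4) - 3240*sqrt(6)*x**3*sqrt(4*x + 1) + 2920*sqrt(2)*x**2*sqrt(x + 4) - 6660*sqrt(6)*x**2*sqrt(4*x + 1) + 1280*sqrt(2)*x*sqrt(x + 4) - 1440*sqrt(6)*x*sqrt(4*x + 1) + 144*sqrt(x + 4)*sqrt(4*x + 1) + 160*sqrt(2)*sqrt(x + 4) - 2880*sqrt(6)*sqrt(4*x + 1))/(72*x**2*sqrt(x + 4)*sqrt(4*x + 1) + 32*sqrt(x + 4)*sqrt(4*x + 1)), which equals f(x).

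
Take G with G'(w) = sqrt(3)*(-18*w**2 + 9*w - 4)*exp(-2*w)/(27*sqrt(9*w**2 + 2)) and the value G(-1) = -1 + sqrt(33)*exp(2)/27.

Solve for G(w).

G(w) = sqrt(3*w**2 + 2/3)*exp(-2*w)/9 - 1

G'(w) has the shape u'v + uv' for u = sqrt(3*w**2 + 2/3)/9 and v = exp(-2*w) — it is the derivative of the product u*v.
A general antiderivative is sqrt(3*w**2 + 2/3)*exp(-2*w)/9 + C.
The condition gives C = -1 + sqrt(33)*exp(2)/27 - (sqrt(33)*exp(2)/27) = -1.
So G(w) = sqrt(3*w**2 + 2/3)*exp(-2*w)/9 - 1.
Check: d/dw[sqrt(3*w**2 + 2/3)*exp(-2*w)/9 - 1] = sqrt(3)*(-18*w**2 + 9*w - 4)*exp(-2*w)/(27*sqrt(9*w**2 + 2)) = G'(w).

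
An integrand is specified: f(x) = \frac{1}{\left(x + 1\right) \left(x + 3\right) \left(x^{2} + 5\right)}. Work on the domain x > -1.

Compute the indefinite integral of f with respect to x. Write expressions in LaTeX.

F(x) = \frac{35 \log{\left(x + 1 \right)} - 15 \log{\left(x + 3 \right)} - 10 \log{\left(x^{2} + 5 \right)} - 2 \sqrt{5} \operatorname{atan}{\left(\frac{\sqrt{5} x}{5} \right)}}{420} + C

The denominator factors as \left(x + 1\right) \left(x + 3\right) \left(x^{2} + 5\right); partial fractions split f into directly integrable pieces: - \frac{2 x + 1}{42 \left(x^{2} + 5\right)} - \frac{1}{28 \left(x + 3\right)} + \frac{1}{12 \left(x + 1\right)}.
Check: d/dx[\frac{35 \log{\left(x + 1 \right)} - 15 \log{\left(x + 3 \right)} - 10 \log{\left(x^{2} + 5 \right)} - 2 \sqrt{5} \operatorname{atan}{\left(\frac{\sqrt{5} x}{5} \right)}}{420}] = \frac{1}{x^{4} + 4 x^{3} + 8 x^{2} + 20 x + 15}, which equals f(x).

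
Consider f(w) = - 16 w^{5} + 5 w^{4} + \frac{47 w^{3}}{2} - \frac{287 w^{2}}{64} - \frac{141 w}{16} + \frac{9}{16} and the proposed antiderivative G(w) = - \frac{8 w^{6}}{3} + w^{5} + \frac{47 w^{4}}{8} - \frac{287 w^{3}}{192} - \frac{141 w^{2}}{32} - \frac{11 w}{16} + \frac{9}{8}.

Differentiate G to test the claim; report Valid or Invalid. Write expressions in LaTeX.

d/dw[G] = - 16 w^{5} + 5 w^{4} + \frac{47 w^{3}}{2} - \frac{287 w^{2}}{64} - \frac{141 w}{16} - \frac{11}{16}
d/dw[G] - f(w) = - \frac{5}{4} != 0.

Invalid: d/dw[G] - f = - \frac{5}{4}, which is not 0.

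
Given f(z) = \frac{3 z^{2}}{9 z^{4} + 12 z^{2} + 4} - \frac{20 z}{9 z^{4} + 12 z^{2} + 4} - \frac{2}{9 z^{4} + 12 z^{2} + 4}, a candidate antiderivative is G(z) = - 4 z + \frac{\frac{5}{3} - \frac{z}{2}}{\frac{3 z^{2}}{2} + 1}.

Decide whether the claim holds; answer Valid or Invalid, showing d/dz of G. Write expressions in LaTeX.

d/dz[G] = \frac{- 36 z^{4} - 45 z^{2} - 20 z - 18}{9 z^{4} + 12 z^{2} + 4}
d/dz[G] - f(z) = -4 != 0.

Invalid: d/dz[G] - f = -4, which is not 0.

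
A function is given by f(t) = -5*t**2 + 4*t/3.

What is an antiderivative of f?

Integrate term by term and add the pieces.
Check: d/dt[t**2*(2 - 5*t)/3] = -5*t**2 + 4*t/3 = f(t).

An antiderivative is F(t) = t**2*(2 - 5*t)/3.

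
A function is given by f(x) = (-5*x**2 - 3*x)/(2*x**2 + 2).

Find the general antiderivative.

F(x) = -5*x/2 - 3*log(x**2 + 1)/4 + 5*atan(x)/2 + C

Differentiate the proposed F(x) back; it has to land on f(x) exactly.
Check: d/dx[-5*x/2 - 3*log(x**2 + 1)/4 + 5*atan(x)/2] = (-5*x**2 - 3*x)/(2*x**2 + 2) = f(x).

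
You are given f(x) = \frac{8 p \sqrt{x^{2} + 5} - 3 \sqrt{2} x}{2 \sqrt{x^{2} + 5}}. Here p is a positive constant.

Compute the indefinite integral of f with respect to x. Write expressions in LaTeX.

Any candidate F(x) must reproduce f(x) exactly when differentiated.
Check: d/dx[4 p x - 3 \sqrt{\frac{x^{2}}{2} + \frac{5}{2}}] = \frac{8 p \sqrt{x^{2} + 5} - 3 \sqrt{2} x}{2 \sqrt{x^{2} + 5}} = f(x).

F(x) = 4 p x - 3 \sqrt{\frac{x^{2}}{2} + \frac{5}{2}} + C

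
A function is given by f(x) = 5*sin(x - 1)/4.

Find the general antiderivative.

F(x) = -5*cos(x - 1)/4 + C

Any candidate F(x) must reproduce f(x) exactly when differentiated.
Check: d/dx[-5*cos(x - 1)/4] = 5*sin(x - 1)/4 = f(x).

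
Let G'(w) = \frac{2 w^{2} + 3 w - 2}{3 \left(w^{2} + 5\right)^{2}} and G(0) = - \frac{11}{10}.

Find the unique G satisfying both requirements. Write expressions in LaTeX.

G(w) = - \frac{4 w}{10 w^{2} + 50} + \frac{4 \sqrt{5} \operatorname{atan}{\left(\frac{\sqrt{5} w}{5} \right)}}{75} - 1 - \frac{5}{10 w^{2} + 50}

Differentiate the proposed G(w) back; it has to land on the given G'(w).
A general antiderivative is \frac{- 4 w - 5}{10 w^{2} + 50} + \frac{4 \sqrt{5} \operatorname{atan}{\left(\frac{\sqrt{5} w}{5} \right)}}{75} + C.
The condition gives C = - \frac{11}{10} - (- \frac{1}{10}) = -1.
So G(w) = - \frac{4 w}{10 w^{2} + 50} + \frac{4 \sqrt{5} \operatorname{atan}{\left(\frac{\sqrt{5} w}{5} \right)}}{75} - 1 - \frac{5}{10 w^{2} + 50}.
Check: d/dw[- \frac{4 w}{10 w^{2} + 50} + \frac{4 \sqrt{5} \operatorname{atan}{\left(\frac{\sqrt{5} w}{5} \right)}}{75} - 1 - \frac{5}{10 w^{2} + 50}] = \frac{2 w^{2} + 3 w - 2}{3 w^{4} + 30 w^{2} + 75}, which equals G'(w).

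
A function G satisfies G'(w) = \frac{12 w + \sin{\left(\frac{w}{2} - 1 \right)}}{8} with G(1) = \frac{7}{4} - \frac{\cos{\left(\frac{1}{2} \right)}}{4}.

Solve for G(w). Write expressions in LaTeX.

G(w) = \frac{3 w^{2}}{4} - \frac{\cos{\left(\frac{w}{2} - 1 \right)}}{4} + 1

Whatever form G(w) takes, its d/dw must return the stated G'(w).
A general antiderivative is \frac{3 w^{2}}{4} - \frac{\cos{\left(\frac{w}{2} - 1 \right)}}{4} + C.
The condition gives C = \frac{7}{4} - \frac{\cos{\left(\frac{1}{2} \right)}}{4} - (\frac{3}{4} - \frac{\cos{\left(\frac{1}{2} \right)}}{4}) = 1.
So G(w) = \frac{3 w^{2}}{4} - \frac{\cos{\left(\frac{w}{2} - 1 \right)}}{4} + 1.
Check: d/dw[\frac{3 w^{2}}{4} - \frac{\cos{\left(\frac{w}{2} - 1 \right)}}{4} + 1] = \frac{3 w}{2} + \frac{\sin{\left(\frac{w}{2} - 1 \right)}}{8}, which equals G'(w).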